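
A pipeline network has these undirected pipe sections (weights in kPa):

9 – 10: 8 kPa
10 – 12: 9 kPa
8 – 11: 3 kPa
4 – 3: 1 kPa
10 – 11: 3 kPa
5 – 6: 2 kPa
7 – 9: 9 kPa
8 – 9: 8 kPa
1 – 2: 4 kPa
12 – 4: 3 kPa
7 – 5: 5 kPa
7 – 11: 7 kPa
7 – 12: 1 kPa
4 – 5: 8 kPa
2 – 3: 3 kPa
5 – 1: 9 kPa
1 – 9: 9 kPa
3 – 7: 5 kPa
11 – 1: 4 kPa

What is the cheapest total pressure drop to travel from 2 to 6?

14 kPa

Enumerating some paths:
2–3–7–5–6: 3+5+5+2 = 15
2–3–4–5–6: 3+1+8+2 = 14
The minimum is 14 kPa via 2–3–4–5–6.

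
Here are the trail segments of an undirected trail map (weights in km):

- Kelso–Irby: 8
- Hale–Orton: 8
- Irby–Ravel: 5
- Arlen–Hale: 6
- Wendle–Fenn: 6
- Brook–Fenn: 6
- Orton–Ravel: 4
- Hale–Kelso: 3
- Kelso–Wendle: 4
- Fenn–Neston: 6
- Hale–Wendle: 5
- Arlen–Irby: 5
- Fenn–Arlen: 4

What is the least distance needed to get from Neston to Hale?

16 km

Compare a few routes:
Neston–Fenn–Arlen–Irby–Kelso–Hale: 6+4+5+8+3 = 26
Neston–Fenn–Arlen–Hale: 6+4+6 = 16
Neston–Fenn–Wendle–Hale: 6+6+5 = 17
Neston–Fenn–Wendle–Kelso–Hale: 6+6+4+3 = 19
Cheapest is Neston–Fenn–Arlen–Hale at 16 km.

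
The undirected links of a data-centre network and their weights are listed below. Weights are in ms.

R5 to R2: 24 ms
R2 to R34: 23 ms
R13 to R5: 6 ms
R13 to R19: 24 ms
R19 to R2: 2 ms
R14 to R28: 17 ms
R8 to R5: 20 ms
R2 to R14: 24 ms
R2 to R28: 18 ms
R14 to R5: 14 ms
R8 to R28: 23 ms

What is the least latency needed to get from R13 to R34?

49 ms

Shortest distances from R13:
R13: 0
R5: 6  (via R13)
R14: 20  (via R5)
R19: 24  (via R13)
R2: 26  (via R19)
R8: 26  (via R5)
R28: 37  (via R14)
R34: 49  (via R2)
Shortest route: R13–R19–R2–R34 = 49 ms.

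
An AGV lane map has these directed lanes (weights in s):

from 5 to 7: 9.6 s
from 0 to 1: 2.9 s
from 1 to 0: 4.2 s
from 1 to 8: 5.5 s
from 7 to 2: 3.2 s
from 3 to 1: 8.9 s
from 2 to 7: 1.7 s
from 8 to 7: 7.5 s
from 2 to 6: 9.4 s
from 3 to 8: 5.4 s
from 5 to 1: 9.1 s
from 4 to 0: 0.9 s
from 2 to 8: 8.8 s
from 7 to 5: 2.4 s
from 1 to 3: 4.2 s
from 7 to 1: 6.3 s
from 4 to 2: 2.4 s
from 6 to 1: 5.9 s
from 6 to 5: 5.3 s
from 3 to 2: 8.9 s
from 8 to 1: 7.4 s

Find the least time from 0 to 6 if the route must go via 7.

Shortest 0→7: 0 → 1 → 8 → 7 = 15.9
Shortest 7→6: 7 → 2 → 6 = 12.6
Total via 7: 15.9 + 12.6 = 28.5 s.

28.5 s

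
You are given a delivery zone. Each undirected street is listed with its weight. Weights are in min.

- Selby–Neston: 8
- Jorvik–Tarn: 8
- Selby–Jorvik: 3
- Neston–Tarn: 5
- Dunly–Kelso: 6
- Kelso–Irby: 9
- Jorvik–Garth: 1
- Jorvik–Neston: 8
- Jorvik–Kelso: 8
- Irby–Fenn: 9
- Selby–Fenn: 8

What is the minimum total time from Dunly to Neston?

22 min

Candidate routes:
Dunly - Kelso - Jorvik - Neston: 6+8+8 = 22
Dunly - Kelso - Jorvik - Tarn - Neston: 6+8+8+5 = 27
Dunly - Kelso - Irby - Fenn - Selby - Neston: 6+9+9+8+8 = 40
Dunly - Kelso - Jorvik - Selby - Neston: 6+8+3+8 = 25
Cheapest is Dunly - Kelso - Jorvik - Neston at 22 min.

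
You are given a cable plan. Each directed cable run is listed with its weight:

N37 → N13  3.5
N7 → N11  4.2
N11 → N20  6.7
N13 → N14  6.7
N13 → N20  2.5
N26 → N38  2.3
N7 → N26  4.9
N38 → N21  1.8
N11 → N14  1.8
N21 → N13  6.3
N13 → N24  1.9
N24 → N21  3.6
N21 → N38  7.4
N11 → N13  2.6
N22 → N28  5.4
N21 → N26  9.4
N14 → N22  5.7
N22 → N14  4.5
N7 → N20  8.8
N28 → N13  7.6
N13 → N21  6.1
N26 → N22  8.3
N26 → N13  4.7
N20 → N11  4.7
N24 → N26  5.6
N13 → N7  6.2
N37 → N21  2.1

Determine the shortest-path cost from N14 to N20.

21.2

Running Dijkstra from N14:
N14: 0
N22: 5.7  (via N14)
N28: 11.1  (via N22)
N13: 18.7  (via N28)
N24: 20.6  (via N13)
N20: 21.2  (via N13)
Shortest route: N14–N22–N28–N13–N20 = 21.2.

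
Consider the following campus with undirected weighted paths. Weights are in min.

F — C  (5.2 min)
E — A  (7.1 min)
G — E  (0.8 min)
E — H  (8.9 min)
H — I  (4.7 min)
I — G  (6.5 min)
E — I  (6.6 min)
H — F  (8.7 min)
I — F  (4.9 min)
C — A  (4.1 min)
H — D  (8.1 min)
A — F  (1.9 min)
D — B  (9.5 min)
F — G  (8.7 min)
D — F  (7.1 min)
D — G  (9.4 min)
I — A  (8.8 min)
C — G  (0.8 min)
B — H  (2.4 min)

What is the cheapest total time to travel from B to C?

Running Dijkstra from B:
B: 0
H: 2.4  (via B)
I: 7.1  (via H)
D: 9.5  (via B)
F: 11.1  (via H)
E: 11.3  (via H)
G: 12.1  (via E)
C: 12.9  (via G)
Shortest route: B → H → E → G → C = 12.9 min.

12.9 min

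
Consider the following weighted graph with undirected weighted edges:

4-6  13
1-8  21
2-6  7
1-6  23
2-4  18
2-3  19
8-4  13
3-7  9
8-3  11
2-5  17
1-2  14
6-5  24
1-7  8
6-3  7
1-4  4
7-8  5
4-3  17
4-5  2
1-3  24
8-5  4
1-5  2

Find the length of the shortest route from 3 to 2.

14

Compare a few routes:
3–7–1–2: 9+8+14 = 31
3–8–5–1–2: 11+4+2+14 = 31
3–6–2: 7+7 = 14
3–2: 19 = 19
Cheapest is 3–6–2 at 14.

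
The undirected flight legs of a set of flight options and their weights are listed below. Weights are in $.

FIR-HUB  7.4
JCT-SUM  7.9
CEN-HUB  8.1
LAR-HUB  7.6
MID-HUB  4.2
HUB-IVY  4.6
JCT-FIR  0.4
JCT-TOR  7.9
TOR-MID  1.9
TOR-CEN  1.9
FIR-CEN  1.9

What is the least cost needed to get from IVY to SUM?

Shortest distances from IVY:
IVY: 0
HUB: 4.6  (via IVY)
MID: 8.8  (via HUB)
TOR: 10.7  (via MID)
FIR: 12  (via HUB)
LAR: 12.2  (via HUB)
JCT: 12.4  (via FIR)
CEN: 12.6  (via TOR)
SUM: 20.3  (via JCT)
Shortest route: IVY–HUB–FIR–JCT–SUM = $20.3.

$20.3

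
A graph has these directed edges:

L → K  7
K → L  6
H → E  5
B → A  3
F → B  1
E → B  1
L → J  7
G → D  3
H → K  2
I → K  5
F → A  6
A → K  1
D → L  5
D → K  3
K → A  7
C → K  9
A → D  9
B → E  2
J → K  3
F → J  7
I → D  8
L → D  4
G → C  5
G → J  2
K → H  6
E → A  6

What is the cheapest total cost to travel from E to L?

Enumerating some paths:
E–B–A–K–L: 1+3+1+6 = 11
E–B–A–D–L: 1+3+9+5 = 18
E–A–K–L: 6+1+6 = 13
Cheapest is E–B–A–K–L at 11.

11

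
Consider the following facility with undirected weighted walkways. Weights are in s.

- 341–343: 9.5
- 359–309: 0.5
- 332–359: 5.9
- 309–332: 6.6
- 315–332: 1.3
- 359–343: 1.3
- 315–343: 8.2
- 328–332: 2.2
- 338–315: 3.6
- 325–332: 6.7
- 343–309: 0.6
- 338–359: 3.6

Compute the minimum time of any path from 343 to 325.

13.7 s

Candidate routes:
343 → 309 → 332 → 325: 0.6+6.6+6.7 = 13.9
343 → 309 → 359 → 332 → 325: 0.6+0.5+5.9+6.7 = 13.7
The minimum is 13.7 s via 343 → 309 → 359 → 332 → 325.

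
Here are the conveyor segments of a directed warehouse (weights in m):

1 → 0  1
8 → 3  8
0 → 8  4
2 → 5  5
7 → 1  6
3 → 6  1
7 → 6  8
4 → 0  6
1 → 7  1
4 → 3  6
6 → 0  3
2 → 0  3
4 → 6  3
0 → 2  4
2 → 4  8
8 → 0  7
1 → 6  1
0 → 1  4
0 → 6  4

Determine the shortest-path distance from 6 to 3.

Enumerating some paths:
6 → 0 → 8 → 3: 3+4+8 = 15
6 → 0 → 2 → 4 → 3: 3+4+8+6 = 21
Cheapest is 6 → 0 → 8 → 3 at 15 m.

15 m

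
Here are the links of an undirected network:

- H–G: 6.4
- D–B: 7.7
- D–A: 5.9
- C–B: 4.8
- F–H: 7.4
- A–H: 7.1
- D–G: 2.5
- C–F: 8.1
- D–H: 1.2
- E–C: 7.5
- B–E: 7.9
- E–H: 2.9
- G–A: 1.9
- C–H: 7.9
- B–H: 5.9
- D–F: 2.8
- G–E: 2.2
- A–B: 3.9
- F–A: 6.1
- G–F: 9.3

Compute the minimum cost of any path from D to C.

Candidate routes:
D - F - C: 2.8+8.1 = 10.9
D - H - C: 1.2+7.9 = 9.1
Cheapest is D - H - C at 9.1.

9.1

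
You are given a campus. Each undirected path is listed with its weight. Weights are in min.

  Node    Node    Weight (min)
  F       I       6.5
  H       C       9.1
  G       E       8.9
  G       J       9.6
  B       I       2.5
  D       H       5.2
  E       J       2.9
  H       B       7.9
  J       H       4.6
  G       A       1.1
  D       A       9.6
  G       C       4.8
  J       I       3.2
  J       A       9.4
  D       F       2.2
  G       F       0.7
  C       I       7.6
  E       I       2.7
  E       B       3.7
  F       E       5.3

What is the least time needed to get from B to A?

10.8 min

Enumerating some paths:
B–E–I–F–G–A: 3.7+2.7+6.5+0.7+1.1 = 14.7
B–I–F–G–A: 2.5+6.5+0.7+1.1 = 10.8
B–E–G–A: 3.7+8.9+1.1 = 13.7
B–I–E–F–G–A: 2.5+2.7+5.3+0.7+1.1 = 12.3
Cheapest is B–I–F–G–A at 10.8 min.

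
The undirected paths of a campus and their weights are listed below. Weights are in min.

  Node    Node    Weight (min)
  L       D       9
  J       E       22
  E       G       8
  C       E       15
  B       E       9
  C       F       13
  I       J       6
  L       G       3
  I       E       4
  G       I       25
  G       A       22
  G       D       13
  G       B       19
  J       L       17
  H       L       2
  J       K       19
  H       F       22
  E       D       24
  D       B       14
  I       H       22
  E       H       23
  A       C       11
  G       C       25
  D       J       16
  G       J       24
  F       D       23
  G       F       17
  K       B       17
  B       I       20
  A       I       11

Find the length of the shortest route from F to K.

Shortest distances from F:
F: 0
C: 13  (via F)
G: 17  (via F)
L: 20  (via G)
H: 22  (via F)
D: 23  (via F)
A: 24  (via C)
E: 25  (via G)
I: 29  (via E)
B: 34  (via E)
J: 35  (via I)
K: 51  (via B)
Shortest route: F–G–E–B–K = 51 min.

51 min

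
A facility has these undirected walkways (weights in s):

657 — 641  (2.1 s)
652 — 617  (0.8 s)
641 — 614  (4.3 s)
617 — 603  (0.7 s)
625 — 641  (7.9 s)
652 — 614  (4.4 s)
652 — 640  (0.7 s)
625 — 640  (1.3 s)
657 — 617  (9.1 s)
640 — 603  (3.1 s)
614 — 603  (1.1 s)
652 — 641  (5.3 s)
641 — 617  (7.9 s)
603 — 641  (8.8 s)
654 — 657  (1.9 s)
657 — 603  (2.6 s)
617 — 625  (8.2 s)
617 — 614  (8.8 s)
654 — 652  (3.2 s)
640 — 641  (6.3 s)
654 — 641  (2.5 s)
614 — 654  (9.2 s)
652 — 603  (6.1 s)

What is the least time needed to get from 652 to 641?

Shortest distances from 652:
652: 0
640: 0.7  (via 652)
617: 0.8  (via 652)
603: 1.5  (via 617)
625: 2  (via 640)
614: 2.6  (via 603)
654: 3.2  (via 652)
657: 4.1  (via 603)
641: 5.3  (via 652)
Shortest route: 652 → 641 = 5.3 s.

5.3 s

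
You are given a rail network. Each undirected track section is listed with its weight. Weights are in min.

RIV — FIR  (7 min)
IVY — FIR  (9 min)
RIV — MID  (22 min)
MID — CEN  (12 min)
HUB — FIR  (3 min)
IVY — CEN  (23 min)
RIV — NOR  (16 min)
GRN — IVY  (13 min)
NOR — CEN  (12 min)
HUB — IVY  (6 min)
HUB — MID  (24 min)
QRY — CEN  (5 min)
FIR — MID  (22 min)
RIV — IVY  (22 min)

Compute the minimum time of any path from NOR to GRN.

45 min

Shortest distances from NOR:
NOR: 0
CEN: 12  (via NOR)
RIV: 16  (via NOR)
QRY: 17  (via CEN)
FIR: 23  (via RIV)
MID: 24  (via CEN)
HUB: 26  (via FIR)
IVY: 32  (via FIR)
GRN: 45  (via IVY)
Shortest route: NOR → RIV → FIR → IVY → GRN = 45 min.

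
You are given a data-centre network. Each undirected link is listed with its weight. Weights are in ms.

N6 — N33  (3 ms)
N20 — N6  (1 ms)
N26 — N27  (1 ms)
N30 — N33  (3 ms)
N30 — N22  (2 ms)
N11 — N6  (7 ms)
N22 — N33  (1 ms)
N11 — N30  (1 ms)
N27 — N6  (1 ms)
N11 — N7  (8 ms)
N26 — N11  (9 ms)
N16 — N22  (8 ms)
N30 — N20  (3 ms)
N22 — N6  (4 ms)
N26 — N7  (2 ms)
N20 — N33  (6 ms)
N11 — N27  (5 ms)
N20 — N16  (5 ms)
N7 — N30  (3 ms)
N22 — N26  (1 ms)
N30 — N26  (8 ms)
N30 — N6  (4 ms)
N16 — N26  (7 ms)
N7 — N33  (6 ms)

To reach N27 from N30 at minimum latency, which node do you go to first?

N22

Candidate routes:
N30 → N20 → N6 → N27: 3+1+1 = 5
N30 → N22 → N26 → N27: 2+1+1 = 4
Cheapest is N30 → N22 → N26 → N27 at 4 ms.
So from N30 the first move is to N22.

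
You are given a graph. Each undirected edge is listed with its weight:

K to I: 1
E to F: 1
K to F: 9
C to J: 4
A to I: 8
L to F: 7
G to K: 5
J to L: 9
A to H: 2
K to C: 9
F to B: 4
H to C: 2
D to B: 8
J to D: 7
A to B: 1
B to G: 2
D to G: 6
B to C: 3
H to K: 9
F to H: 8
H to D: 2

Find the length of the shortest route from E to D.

10

Compare a few routes:
E - F - B - C - H - D: 1+4+3+2+2 = 12
E - F - B - A - H - D: 1+4+1+2+2 = 10
E - F - H - D: 1+8+2 = 11
Cheapest is E - F - B - A - H - D at 10.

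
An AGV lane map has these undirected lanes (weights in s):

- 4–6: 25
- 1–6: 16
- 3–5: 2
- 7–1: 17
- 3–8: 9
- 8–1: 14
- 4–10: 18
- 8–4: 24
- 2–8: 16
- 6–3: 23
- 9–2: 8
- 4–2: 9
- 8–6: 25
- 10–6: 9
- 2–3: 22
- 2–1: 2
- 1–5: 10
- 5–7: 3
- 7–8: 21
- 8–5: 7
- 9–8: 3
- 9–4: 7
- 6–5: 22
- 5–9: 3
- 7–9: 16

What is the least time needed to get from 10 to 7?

Shortest distances from 10:
10: 0
6: 9  (via 10)
4: 18  (via 10)
1: 25  (via 6)
9: 25  (via 4)
2: 27  (via 4)
5: 28  (via 9)
8: 28  (via 9)
3: 30  (via 5)
7: 31  (via 5)
Shortest route: 10–4–9–5–7 = 31 s.

31 s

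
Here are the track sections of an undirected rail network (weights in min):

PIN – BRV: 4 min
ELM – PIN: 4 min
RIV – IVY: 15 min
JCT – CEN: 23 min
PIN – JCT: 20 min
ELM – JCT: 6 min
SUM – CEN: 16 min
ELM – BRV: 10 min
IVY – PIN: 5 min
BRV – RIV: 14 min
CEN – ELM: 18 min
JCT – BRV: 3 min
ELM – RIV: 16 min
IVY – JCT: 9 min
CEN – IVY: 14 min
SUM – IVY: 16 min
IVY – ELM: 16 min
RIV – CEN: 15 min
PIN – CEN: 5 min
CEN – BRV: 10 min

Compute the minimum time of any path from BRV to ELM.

Candidate routes:
BRV–ELM: 10 = 10
BRV–JCT–ELM: 3+6 = 9
BRV–PIN–ELM: 4+4 = 8
Cheapest is BRV–PIN–ELM at 8 min.

8 min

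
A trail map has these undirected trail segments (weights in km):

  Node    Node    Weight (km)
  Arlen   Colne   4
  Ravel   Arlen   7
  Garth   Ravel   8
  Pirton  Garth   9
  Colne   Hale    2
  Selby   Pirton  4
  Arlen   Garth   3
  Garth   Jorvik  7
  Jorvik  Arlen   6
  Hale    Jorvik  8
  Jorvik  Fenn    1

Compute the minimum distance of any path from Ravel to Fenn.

14 km

Compare a few routes:
Ravel–Garth–Jorvik–Fenn: 8+7+1 = 16
Ravel–Arlen–Jorvik–Fenn: 7+6+1 = 14
Ravel–Arlen–Garth–Jorvik–Fenn: 7+3+7+1 = 18
The minimum is 14 km via Ravel–Arlen–Jorvik–Fenn.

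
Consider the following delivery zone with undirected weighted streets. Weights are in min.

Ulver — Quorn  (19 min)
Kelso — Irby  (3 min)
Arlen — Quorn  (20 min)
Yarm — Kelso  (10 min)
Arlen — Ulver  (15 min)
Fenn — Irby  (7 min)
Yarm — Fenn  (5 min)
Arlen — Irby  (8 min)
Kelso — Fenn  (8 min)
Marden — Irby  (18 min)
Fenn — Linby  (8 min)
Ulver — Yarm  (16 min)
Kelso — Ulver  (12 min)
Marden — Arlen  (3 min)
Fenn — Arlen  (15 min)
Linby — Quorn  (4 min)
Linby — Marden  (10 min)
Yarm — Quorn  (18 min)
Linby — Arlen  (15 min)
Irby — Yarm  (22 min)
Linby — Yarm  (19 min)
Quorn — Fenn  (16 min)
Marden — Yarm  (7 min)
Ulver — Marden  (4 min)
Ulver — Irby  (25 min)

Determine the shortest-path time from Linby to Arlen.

Compare a few routes:
Linby - Marden - Arlen: 10+3 = 13
Linby - Arlen: 15 = 15
The minimum is 13 min via Linby - Marden - Arlen.

13 min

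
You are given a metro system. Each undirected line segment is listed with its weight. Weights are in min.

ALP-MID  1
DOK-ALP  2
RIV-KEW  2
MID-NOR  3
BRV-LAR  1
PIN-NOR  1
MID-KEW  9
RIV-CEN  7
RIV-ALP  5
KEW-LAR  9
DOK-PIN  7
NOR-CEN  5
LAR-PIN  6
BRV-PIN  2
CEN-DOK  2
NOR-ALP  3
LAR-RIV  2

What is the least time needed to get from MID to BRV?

6 min

Settle nodes by increasing distance from MID:
MID: 0
ALP: 1  (via MID)
DOK: 3  (via ALP)
NOR: 3  (via MID)
PIN: 4  (via NOR)
CEN: 5  (via DOK)
RIV: 6  (via ALP)
BRV: 6  (via PIN)
Shortest route: MID–NOR–PIN–BRV = 6 min.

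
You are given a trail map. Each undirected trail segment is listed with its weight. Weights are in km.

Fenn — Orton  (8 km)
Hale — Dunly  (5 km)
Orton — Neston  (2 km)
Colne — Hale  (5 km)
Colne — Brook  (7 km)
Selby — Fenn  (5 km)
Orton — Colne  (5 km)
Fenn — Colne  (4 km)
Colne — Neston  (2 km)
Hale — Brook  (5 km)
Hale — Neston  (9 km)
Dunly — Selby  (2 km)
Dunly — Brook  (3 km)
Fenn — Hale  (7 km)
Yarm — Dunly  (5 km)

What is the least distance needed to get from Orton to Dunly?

14 km

Compare a few routes:
Orton → Colne → Hale → Dunly: 5+5+5 = 15
Orton → Neston → Colne → Hale → Dunly: 2+2+5+5 = 14
Orton → Neston → Colne → Fenn → Selby → Dunly: 2+2+4+5+2 = 15
Orton → Colne → Brook → Dunly: 5+7+3 = 15
The minimum is 14 km via Orton → Neston → Colne → Hale → Dunly.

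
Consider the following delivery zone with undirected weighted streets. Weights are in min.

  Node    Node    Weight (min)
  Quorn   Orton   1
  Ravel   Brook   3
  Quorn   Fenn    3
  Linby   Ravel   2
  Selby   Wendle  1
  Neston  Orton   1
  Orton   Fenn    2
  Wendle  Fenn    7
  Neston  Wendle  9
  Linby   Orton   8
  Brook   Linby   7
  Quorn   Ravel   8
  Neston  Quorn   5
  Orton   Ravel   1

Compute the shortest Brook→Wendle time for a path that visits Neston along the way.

14 min

Shortest Brook→Neston: Brook → Ravel → Orton → Neston = 5
Best Neston to Wendle: Neston → Wendle costing 9
Total via Neston: 5 + 9 = 14 min.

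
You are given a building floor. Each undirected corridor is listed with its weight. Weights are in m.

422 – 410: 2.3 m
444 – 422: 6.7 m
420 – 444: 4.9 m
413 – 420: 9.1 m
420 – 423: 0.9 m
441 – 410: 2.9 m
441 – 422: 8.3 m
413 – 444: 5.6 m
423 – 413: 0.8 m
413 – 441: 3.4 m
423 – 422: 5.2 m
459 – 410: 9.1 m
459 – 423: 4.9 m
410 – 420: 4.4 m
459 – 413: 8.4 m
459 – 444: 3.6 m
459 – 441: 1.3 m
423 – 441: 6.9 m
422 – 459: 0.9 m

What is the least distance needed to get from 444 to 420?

4.9 m

Settle nodes by increasing distance from 444:
444: 0
459: 3.6  (via 444)
422: 4.5  (via 459)
420: 4.9  (via 444)
Shortest route: 444–420 = 4.9 m.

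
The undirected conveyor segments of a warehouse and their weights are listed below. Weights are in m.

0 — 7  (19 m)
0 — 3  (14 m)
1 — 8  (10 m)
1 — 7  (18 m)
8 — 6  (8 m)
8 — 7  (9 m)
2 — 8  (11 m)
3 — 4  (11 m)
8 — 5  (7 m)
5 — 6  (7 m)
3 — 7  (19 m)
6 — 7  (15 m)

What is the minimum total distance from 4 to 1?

Enumerating some paths:
4–3–7–8–1: 11+19+9+10 = 49
4–3–7–6–8–1: 11+19+15+8+10 = 63
4–3–7–1: 11+19+18 = 48
4–3–0–7–1: 11+14+19+18 = 62
The minimum is 48 m via 4–3–7–1.

48 m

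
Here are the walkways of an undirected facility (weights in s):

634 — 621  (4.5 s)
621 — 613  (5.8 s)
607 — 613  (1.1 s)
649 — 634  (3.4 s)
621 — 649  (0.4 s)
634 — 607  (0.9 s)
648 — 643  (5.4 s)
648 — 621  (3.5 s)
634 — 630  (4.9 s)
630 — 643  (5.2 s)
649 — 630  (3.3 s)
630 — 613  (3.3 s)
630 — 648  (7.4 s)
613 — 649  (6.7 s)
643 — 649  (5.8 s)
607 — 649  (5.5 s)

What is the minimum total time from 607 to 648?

8.2 s

Shortest distances from 607:
607: 0
634: 0.9  (via 607)
613: 1.1  (via 607)
649: 4.3  (via 634)
630: 4.4  (via 613)
621: 4.7  (via 649)
648: 8.2  (via 621)
Shortest route: 607–634–649–621–648 = 8.2 s.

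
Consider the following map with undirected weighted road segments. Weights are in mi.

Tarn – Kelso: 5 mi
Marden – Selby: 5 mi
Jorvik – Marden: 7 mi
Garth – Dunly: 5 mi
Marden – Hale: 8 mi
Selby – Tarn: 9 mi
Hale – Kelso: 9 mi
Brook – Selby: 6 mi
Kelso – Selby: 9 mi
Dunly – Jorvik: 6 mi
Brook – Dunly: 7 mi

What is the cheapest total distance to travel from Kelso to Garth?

Enumerating some paths:
Kelso - Selby - Marden - Jorvik - Dunly - Garth: 9+5+7+6+5 = 32
Kelso - Tarn - Selby - Brook - Dunly - Garth: 5+9+6+7+5 = 32
Kelso - Selby - Brook - Dunly - Garth: 9+6+7+5 = 27
Cheapest is Kelso - Selby - Brook - Dunly - Garth at 27 mi.

27 mi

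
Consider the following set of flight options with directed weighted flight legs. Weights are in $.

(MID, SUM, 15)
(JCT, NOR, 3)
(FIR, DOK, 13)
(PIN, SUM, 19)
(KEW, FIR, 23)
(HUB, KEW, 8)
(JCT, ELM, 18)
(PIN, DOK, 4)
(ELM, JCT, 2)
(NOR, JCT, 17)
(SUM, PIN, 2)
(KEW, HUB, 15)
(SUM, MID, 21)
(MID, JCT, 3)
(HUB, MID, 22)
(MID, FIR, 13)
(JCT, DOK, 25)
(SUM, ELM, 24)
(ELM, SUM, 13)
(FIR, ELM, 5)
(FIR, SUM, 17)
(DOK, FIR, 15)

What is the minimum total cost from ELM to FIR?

Compare a few routes:
ELM–JCT–DOK–FIR: 2+25+15 = 42
ELM–SUM–MID–JCT–DOK–FIR: 13+21+3+25+15 = 77
ELM–SUM–MID–FIR: 13+21+13 = 47
ELM–SUM–PIN–DOK–FIR: 13+2+4+15 = 34
The minimum is $34 via ELM–SUM–PIN–DOK–FIR.

$34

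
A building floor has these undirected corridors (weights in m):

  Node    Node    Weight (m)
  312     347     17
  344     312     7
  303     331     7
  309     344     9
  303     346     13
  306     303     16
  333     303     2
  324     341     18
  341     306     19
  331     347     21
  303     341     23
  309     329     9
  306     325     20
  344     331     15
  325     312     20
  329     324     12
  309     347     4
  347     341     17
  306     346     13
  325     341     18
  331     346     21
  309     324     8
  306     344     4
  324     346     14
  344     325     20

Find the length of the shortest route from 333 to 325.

38 m

Enumerating some paths:
333–303–341–325: 2+23+18 = 43
333–303–306–325: 2+16+20 = 38
333–303–306–344–325: 2+16+4+20 = 42
Cheapest is 333–303–306–325 at 38 m.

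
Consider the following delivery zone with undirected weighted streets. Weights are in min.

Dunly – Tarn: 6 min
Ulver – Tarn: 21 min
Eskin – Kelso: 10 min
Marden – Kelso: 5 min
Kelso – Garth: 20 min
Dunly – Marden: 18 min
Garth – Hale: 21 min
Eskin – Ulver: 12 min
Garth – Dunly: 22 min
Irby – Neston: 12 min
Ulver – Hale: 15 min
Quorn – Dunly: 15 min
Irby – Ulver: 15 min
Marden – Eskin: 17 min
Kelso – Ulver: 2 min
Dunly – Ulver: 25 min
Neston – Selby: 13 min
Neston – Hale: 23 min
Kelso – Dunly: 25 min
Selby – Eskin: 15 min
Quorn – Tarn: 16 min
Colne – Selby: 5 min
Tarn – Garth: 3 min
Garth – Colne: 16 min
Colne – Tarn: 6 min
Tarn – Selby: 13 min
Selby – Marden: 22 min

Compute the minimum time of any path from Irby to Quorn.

Compare a few routes:
Irby → Neston → Selby → Tarn → Quorn: 12+13+13+16 = 54
Irby → Ulver → Tarn → Quorn: 15+21+16 = 52
Irby → Ulver → Dunly → Quorn: 15+25+15 = 55
The minimum is 52 min via Irby → Ulver → Tarn → Quorn.

52 min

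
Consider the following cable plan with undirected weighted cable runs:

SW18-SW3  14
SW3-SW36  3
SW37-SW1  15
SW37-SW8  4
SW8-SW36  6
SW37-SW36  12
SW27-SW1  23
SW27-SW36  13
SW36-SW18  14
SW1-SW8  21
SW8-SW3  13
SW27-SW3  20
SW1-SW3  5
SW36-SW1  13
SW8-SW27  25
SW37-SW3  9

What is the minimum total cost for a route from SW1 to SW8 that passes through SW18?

Best SW1 to SW18: SW1 → SW3 → SW18 costing 19
Shortest SW18→SW8: SW18 → SW36 → SW8 = 20
Total via SW18: 19 + 20 = 39.

39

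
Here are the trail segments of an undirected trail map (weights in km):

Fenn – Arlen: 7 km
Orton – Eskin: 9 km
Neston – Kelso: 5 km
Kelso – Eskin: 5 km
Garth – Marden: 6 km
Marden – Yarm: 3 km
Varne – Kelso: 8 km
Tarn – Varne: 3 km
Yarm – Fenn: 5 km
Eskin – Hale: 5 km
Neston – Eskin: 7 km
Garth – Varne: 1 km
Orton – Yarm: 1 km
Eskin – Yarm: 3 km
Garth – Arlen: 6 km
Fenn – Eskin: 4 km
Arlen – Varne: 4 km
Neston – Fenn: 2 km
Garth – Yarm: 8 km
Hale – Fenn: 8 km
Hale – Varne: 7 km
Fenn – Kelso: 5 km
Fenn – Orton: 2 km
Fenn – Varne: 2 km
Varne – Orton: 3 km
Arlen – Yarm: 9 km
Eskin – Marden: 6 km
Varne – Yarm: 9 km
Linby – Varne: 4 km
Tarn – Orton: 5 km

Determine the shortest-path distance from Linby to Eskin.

10 km

Shortest distances from Linby:
Linby: 0
Varne: 4  (via Linby)
Garth: 5  (via Varne)
Fenn: 6  (via Varne)
Orton: 7  (via Varne)
Tarn: 7  (via Varne)
Yarm: 8  (via Orton)
Arlen: 8  (via Varne)
Neston: 8  (via Fenn)
Eskin: 10  (via Fenn)
Shortest route: Linby–Varne–Fenn–Eskin = 10 km.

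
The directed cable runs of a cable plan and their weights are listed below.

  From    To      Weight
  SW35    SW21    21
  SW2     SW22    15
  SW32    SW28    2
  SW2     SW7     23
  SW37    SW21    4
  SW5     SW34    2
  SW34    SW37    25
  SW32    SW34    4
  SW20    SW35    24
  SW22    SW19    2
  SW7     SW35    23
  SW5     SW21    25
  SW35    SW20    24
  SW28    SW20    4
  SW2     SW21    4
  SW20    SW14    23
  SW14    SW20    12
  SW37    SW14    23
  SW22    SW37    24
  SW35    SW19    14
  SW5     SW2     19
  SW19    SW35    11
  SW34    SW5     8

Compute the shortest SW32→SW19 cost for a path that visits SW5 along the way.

48

Best SW32 to SW5: SW32–SW34–SW5 costing 12
Best SW5 to SW19: SW5–SW2–SW22–SW19 costing 36
Total via SW5: 12 + 36 = 48.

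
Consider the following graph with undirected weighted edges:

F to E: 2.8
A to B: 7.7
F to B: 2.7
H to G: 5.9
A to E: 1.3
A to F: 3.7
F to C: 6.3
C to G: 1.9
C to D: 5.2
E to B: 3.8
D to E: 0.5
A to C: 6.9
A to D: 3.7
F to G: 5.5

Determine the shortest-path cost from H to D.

13

Shortest distances from H:
H: 0
G: 5.9  (via H)
C: 7.8  (via G)
F: 11.4  (via G)
D: 13  (via C)
Shortest route: H–G–C–D = 13.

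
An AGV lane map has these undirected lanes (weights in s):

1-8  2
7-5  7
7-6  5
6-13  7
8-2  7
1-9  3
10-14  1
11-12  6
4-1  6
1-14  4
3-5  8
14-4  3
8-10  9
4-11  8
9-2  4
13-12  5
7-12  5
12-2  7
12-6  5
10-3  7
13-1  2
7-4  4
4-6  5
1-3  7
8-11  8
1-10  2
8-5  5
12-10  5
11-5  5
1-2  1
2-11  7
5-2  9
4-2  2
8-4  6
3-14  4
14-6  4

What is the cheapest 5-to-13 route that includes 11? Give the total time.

Best 5 to 11: 5 → 11 costing 5
Best 11 to 13: 11 → 2 → 1 → 13 costing 10
Total via 11: 5 + 10 = 15 s.

15 s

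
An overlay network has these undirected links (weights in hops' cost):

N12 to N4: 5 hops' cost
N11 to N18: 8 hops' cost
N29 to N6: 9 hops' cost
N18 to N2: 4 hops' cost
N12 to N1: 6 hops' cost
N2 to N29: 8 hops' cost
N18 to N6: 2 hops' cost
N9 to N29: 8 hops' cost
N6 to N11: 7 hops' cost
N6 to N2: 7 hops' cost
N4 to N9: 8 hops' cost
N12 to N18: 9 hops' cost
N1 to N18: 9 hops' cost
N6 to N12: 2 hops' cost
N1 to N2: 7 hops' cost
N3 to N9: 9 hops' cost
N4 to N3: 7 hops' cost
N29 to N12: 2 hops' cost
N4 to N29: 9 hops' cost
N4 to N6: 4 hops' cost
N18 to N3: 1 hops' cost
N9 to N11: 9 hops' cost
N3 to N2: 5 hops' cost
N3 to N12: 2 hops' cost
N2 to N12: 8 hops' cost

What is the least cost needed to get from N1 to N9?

Shortest distances from N1:
N1: 0
N12: 6  (via N1)
N2: 7  (via N1)
N29: 8  (via N12)
N6: 8  (via N12)
N3: 8  (via N12)
N18: 9  (via N1)
N4: 11  (via N12)
N11: 15  (via N6)
N9: 16  (via N29)
Shortest route: N1 → N12 → N29 → N9 = 16 hops' cost.

16 hops' cost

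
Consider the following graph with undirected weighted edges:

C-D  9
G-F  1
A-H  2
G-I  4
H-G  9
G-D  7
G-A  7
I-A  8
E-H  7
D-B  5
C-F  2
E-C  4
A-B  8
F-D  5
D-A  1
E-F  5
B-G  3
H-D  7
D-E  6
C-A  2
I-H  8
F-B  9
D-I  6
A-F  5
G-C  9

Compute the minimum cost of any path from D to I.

6

Settle nodes by increasing distance from D:
D: 0
A: 1  (via D)
C: 3  (via A)
H: 3  (via A)
B: 5  (via D)
F: 5  (via D)
E: 6  (via D)
G: 6  (via F)
I: 6  (via D)
Shortest route: D → I = 6.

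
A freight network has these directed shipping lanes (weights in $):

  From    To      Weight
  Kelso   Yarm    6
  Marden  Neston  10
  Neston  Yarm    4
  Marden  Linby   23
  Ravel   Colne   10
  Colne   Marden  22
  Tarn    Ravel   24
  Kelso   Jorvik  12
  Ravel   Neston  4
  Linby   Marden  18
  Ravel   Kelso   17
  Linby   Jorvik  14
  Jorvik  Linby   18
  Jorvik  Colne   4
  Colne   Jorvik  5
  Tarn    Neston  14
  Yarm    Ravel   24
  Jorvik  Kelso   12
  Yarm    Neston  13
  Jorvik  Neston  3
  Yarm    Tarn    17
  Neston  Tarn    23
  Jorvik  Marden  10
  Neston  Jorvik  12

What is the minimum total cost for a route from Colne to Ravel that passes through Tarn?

$53

Shortest Colne→Tarn: Colne–Jorvik–Neston–Yarm–Tarn = 29
Shortest Tarn→Ravel: Tarn–Ravel = 24
Total via Tarn: 29 + 24 = $53.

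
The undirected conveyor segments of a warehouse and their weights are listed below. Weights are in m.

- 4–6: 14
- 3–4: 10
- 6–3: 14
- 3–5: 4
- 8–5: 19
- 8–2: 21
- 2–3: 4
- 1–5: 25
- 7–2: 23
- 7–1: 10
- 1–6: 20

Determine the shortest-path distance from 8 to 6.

37 m

Candidate routes:
8 - 2 - 3 - 4 - 6: 21+4+10+14 = 49
8 - 5 - 3 - 6: 19+4+14 = 37
8 - 2 - 3 - 6: 21+4+14 = 39
8 - 5 - 3 - 4 - 6: 19+4+10+14 = 47
Cheapest is 8 - 5 - 3 - 6 at 37 m.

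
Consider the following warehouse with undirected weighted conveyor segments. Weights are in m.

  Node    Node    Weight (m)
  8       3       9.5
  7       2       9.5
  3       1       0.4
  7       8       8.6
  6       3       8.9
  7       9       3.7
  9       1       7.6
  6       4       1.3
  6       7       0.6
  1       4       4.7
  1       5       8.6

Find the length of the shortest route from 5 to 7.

Enumerating some paths:
5–1–9–7: 8.6+7.6+3.7 = 19.9
5–1–3–6–7: 8.6+0.4+8.9+0.6 = 18.5
5–1–4–6–7: 8.6+4.7+1.3+0.6 = 15.2
The minimum is 15.2 m via 5–1–4–6–7.

15.2 m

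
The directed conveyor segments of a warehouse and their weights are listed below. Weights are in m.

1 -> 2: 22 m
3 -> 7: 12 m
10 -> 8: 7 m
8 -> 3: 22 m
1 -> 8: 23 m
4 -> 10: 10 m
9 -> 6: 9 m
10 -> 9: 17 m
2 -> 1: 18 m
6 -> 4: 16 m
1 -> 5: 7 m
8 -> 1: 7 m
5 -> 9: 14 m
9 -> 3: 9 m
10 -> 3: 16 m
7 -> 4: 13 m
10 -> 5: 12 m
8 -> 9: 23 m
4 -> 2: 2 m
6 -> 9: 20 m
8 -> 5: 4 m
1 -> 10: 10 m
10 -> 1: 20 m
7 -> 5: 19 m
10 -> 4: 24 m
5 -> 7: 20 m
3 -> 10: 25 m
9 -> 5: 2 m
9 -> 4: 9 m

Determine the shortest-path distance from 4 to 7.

38 m

Compare a few routes:
4–10–5–7: 10+12+20 = 42
4–10–3–7: 10+16+12 = 38
4–2–1–5–7: 2+18+7+20 = 47
4–10–8–5–7: 10+7+4+20 = 41
The minimum is 38 m via 4–10–3–7.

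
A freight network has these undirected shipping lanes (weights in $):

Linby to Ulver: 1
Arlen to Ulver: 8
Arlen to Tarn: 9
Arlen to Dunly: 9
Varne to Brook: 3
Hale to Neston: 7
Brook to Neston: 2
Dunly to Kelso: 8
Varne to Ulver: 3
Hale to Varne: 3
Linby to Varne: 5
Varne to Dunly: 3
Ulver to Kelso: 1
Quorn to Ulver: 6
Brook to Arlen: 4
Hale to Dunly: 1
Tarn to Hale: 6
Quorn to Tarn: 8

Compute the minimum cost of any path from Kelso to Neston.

$9

Compare a few routes:
Kelso–Ulver–Varne–Brook–Neston: 1+3+3+2 = 9
Kelso–Ulver–Varne–Hale–Neston: 1+3+3+7 = 14
Kelso–Ulver–Linby–Varne–Brook–Neston: 1+1+5+3+2 = 12
Kelso–Ulver–Varne–Dunly–Hale–Neston: 1+3+3+1+7 = 15
The minimum is $9 via Kelso–Ulver–Varne–Brook–Neston.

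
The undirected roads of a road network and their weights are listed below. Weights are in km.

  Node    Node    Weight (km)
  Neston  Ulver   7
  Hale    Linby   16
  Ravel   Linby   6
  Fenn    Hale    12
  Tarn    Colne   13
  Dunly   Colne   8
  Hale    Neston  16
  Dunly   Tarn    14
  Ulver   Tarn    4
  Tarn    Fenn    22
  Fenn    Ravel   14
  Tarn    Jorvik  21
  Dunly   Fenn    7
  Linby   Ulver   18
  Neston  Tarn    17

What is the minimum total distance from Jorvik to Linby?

Enumerating some paths:
Jorvik → Tarn → Dunly → Fenn → Ravel → Linby: 21+14+7+14+6 = 62
Jorvik → Tarn → Ulver → Linby: 21+4+18 = 43
The minimum is 43 km via Jorvik → Tarn → Ulver → Linby.

43 km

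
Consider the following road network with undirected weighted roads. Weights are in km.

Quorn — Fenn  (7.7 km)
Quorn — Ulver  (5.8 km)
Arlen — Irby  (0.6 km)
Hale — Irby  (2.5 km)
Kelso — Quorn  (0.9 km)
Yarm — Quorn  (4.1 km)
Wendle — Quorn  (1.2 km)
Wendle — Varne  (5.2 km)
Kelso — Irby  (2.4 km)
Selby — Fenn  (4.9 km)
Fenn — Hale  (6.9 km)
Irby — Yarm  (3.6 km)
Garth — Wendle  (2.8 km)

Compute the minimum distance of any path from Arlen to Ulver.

9.7 km

Compare a few routes:
Arlen–Irby–Yarm–Quorn–Ulver: 0.6+3.6+4.1+5.8 = 14.1
Arlen–Irby–Kelso–Quorn–Ulver: 0.6+2.4+0.9+5.8 = 9.7
Cheapest is Arlen–Irby–Kelso–Quorn–Ulver at 9.7 km.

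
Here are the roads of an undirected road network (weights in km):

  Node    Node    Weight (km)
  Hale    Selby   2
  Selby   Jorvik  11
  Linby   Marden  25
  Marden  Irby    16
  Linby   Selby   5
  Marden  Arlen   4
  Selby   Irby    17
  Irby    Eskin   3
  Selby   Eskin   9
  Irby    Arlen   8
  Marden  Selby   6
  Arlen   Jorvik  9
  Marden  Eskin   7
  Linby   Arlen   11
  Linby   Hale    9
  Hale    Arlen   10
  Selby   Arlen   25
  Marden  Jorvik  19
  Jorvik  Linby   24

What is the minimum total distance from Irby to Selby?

12 km

Enumerating some paths:
Irby - Eskin - Selby: 3+9 = 12
Irby - Eskin - Marden - Selby: 3+7+6 = 16
The minimum is 12 km via Irby - Eskin - Selby.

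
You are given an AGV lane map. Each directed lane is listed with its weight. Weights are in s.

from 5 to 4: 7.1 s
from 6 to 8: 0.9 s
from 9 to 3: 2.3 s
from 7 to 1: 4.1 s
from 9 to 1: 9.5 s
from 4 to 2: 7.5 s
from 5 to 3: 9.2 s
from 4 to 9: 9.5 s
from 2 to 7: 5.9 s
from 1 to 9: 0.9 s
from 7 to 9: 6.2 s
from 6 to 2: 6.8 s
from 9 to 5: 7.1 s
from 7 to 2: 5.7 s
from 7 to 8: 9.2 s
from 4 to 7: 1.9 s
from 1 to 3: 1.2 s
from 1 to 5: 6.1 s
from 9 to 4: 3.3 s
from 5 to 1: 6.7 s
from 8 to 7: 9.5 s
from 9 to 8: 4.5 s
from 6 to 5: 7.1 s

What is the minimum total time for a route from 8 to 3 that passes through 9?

16.8 s

Shortest 8→9: 8 → 7 → 1 → 9 = 14.5
Best 9 to 3: 9 → 3 costing 2.3
Total via 9: 14.5 + 2.3 = 16.8 s.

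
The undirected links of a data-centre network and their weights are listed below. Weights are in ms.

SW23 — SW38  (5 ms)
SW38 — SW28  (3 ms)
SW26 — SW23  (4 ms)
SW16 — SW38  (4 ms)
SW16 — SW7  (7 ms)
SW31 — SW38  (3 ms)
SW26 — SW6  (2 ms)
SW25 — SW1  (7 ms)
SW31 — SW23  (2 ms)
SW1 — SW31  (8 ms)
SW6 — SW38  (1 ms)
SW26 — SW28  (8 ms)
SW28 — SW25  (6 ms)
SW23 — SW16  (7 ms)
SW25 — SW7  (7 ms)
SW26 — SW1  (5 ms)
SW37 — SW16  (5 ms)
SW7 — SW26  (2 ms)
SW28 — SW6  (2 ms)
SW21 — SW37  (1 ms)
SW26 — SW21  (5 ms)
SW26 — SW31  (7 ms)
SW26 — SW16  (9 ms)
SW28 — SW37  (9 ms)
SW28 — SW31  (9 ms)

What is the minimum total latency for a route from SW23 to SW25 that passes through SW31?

14 ms

Best SW23 to SW31: SW23 → SW31 costing 2
Shortest SW31→SW25: SW31 → SW38 → SW28 → SW25 = 12
Total via SW31: 2 + 12 = 14 ms.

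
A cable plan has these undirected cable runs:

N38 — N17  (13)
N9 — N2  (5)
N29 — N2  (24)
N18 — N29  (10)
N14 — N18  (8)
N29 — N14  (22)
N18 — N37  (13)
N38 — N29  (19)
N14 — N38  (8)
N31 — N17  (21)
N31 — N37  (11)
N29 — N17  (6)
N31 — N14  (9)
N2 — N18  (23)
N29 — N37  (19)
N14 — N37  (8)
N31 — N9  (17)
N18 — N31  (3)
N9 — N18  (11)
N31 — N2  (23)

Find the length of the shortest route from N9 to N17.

27

Settle nodes by increasing distance from N9:
N9: 0
N2: 5  (via N9)
N18: 11  (via N9)
N31: 14  (via N18)
N14: 19  (via N18)
N29: 21  (via N18)
N37: 24  (via N18)
N38: 27  (via N14)
N17: 27  (via N29)
Shortest route: N9–N18–N29–N17 = 27.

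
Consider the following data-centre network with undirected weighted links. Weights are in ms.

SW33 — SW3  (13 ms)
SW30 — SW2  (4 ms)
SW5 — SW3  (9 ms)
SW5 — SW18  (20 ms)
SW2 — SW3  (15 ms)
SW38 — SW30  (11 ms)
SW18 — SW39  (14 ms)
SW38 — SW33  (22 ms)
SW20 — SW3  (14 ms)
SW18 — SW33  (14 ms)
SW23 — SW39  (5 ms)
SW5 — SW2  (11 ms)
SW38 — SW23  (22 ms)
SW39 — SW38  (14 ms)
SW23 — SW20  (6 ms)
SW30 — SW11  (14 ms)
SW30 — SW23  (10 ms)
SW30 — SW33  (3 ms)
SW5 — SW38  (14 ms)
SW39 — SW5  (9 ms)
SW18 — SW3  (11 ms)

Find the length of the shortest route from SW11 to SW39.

Shortest distances from SW11:
SW11: 0
SW30: 14  (via SW11)
SW33: 17  (via SW30)
SW2: 18  (via SW30)
SW23: 24  (via SW30)
SW38: 25  (via SW30)
SW5: 29  (via SW2)
SW39: 29  (via SW23)
Shortest route: SW11–SW30–SW23–SW39 = 29 ms.

29 ms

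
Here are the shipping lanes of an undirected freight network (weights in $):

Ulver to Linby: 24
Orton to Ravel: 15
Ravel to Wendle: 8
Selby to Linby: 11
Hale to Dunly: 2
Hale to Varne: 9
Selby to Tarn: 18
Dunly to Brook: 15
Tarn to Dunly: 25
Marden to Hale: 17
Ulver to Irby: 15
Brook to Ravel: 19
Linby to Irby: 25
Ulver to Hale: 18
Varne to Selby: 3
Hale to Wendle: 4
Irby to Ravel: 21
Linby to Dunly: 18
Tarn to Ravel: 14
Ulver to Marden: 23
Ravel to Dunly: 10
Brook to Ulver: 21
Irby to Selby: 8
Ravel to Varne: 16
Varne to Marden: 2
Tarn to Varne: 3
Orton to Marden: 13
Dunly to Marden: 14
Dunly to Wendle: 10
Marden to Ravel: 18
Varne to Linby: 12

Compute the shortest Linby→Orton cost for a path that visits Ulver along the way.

$60

Best Linby to Ulver: Linby–Ulver costing 24
Shortest Ulver→Orton: Ulver–Marden–Orton = 36
Total via Ulver: 24 + 36 = $60.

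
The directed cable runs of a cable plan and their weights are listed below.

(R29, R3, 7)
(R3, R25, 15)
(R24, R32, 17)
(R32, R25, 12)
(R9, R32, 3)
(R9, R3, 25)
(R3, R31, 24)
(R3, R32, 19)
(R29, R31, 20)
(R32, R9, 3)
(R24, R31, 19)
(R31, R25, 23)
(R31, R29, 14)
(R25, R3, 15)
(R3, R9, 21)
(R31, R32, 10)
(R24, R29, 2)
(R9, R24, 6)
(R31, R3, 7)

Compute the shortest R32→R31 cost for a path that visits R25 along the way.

Best R32 to R25: R32 → R25 costing 12
Shortest R25→R31: R25 → R3 → R31 = 39
Total via R25: 12 + 39 = 51.

51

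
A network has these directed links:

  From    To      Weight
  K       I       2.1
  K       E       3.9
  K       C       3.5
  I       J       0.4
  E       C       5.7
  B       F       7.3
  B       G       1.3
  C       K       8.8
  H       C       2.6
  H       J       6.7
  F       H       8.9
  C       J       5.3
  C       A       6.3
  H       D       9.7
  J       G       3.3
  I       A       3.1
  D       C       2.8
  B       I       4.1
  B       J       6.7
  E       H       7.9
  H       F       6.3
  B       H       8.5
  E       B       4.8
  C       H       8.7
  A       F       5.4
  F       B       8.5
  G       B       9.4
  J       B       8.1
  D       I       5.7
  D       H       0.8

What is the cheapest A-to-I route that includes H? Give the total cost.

Shortest A→H: A → F → H = 14.3
Best H to I: H → C → K → I costing 13.5
Total via H: 14.3 + 13.5 = 27.8.

27.8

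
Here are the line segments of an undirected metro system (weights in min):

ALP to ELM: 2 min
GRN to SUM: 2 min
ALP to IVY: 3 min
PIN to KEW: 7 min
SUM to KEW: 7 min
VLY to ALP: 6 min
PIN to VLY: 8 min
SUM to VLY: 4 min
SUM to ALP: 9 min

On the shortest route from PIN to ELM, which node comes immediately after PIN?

VLY

Candidate routes:
PIN–VLY–ALP–ELM: 8+6+2 = 16
PIN–VLY–SUM–ALP–ELM: 8+4+9+2 = 23
The minimum is 16 min via PIN–VLY–ALP–ELM.
So from PIN the first move is to VLY.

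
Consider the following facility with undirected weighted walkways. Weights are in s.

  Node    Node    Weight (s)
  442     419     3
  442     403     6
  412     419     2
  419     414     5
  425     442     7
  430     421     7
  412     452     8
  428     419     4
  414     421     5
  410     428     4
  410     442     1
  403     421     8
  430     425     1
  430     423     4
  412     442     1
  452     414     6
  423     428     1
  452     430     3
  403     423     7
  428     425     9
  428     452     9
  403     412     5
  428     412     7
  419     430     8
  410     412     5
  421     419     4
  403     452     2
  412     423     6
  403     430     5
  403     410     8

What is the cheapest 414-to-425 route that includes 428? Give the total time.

Best 414 to 428: 414–419–428 costing 9
Best 428 to 425: 428–423–430–425 costing 6
Total via 428: 9 + 6 = 15 s.

15 s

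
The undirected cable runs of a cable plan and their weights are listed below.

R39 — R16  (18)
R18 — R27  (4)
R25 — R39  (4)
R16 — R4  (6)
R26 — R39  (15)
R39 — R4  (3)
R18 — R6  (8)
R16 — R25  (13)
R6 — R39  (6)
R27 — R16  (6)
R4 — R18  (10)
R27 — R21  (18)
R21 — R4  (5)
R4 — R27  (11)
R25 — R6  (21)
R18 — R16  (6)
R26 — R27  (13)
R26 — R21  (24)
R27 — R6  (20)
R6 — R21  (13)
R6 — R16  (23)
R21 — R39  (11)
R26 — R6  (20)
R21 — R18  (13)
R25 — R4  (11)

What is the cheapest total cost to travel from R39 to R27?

14

Candidate routes:
R39 → R4 → R18 → R27: 3+10+4 = 17
R39 → R4 → R27: 3+11 = 14
R39 → R4 → R16 → R27: 3+6+6 = 15
The minimum is 14 via R39 → R4 → R27.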